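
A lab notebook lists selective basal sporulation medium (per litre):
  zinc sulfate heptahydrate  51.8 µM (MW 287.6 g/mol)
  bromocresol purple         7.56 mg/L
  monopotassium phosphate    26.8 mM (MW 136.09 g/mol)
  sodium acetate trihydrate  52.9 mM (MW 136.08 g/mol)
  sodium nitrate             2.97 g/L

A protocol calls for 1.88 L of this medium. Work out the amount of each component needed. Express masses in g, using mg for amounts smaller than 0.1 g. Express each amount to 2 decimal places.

zinc sulfate heptahydrate 28.01 mg; bromocresol purple 14.21 mg; monopotassium phosphate 6.86 g; sodium acetate trihydrate 13.53 g; sodium nitrate 5.58 g

Working volume: 1.88 L.
zinc sulfate heptahydrate: 51.8 µmol/L × 287.6 g/mol × 1.88 L ÷ 1000 = 28.01 mg
bromocresol purple: 7.56 mg/L × 1.88 L = 14.21 mg
monopotassium phosphate: 26.8 mmol/L × 136.09 g/mol × 1.88 L ÷ 1000 = 6.86 g
sodium acetate trihydrate: 52.9 mmol/L × 136.08 g/mol × 1.88 L ÷ 1000 = 13.53 g
sodium nitrate: 2.97 g/L × 1.88 L = 5.58 g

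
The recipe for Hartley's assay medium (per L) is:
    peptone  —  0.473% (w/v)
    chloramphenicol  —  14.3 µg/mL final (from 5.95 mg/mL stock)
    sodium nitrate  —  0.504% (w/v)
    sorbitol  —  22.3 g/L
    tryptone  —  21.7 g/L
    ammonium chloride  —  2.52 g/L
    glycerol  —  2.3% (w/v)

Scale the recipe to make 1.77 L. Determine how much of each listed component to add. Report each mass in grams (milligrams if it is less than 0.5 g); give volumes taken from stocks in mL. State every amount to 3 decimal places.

Working volume: 1.77 L.
peptone: 0.473% w/v = 4.73 g/L → 4.73 × 1.77 L = 8.372 g
chloramphenicol: V = C2·V2/C1 = 14.3 µg/mL × 1770 mL ÷ 5950 µg/mL = 4.254 mL
sodium nitrate: 0.504 g per 100 mL × 1770 mL ÷ 100 = 8.921 g
sorbitol: 22.3 g/L × 1.77 L = 39.471 g
tryptone: 21.7 g/L × 1.77 L = 38.409 g
ammonium chloride: 2.52 g/L × 1.77 L = 4.460 g
glycerol: 2.3% w/v = 23 g/L → 23 × 1.77 L = 40.710 g

peptone 8.372 g; chloramphenicol 4.254 mL; sodium nitrate 8.921 g; sorbitol 39.471 g; tryptone 38.409 g; ammonium chloride 4.460 g; glycerol 40.710 g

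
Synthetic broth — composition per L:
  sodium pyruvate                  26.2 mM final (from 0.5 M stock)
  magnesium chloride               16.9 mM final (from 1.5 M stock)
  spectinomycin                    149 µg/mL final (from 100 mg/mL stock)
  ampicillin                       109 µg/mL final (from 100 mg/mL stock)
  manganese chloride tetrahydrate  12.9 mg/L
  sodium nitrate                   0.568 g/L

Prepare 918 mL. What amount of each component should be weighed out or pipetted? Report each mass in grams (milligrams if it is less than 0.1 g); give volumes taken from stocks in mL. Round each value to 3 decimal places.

sodium pyruvate 48.103 mL; magnesium chloride 10.343 mL; spectinomycin 1.368 mL; ampicillin 1.001 mL; manganese chloride tetrahydrate 11.842 mg; sodium nitrate 0.521 g

Scale factor relative to 1 L: 0.918.
sodium pyruvate: dilute stock: 26.2 mM × 918 mL ÷ 500 mM = 48.103 mL
magnesium chloride: C1V1 = C2V2 → 16.9 mM × 918 mL ÷ 1500 mM = 10.343 mL
spectinomycin: dilute stock: 149 µg/mL × 918 mL ÷ 100000 µg/mL = 1.368 mL
ampicillin: dilute stock: 109 µg/mL × 918 mL ÷ 100000 µg/mL = 1.001 mL
manganese chloride tetrahydrate: 12.9 mg/L × 0.918 L = 11.842 mg
sodium nitrate: 0.568 g/L × 0.918 L = 0.521 g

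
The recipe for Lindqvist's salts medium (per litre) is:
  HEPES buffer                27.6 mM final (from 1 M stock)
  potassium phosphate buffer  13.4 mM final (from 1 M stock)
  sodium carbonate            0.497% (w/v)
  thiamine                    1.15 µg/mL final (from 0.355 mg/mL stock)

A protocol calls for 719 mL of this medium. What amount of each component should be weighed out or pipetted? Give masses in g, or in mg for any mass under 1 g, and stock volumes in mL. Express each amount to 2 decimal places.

HEPES buffer 19.84 mL; potassium phosphate buffer 9.63 mL; sodium carbonate 3.57 g; thiamine 2.33 mL

Working volume: 719 mL = 0.719 L.
HEPES buffer: dilute stock: 27.6 mM × 719 mL ÷ 1000 mM = 19.84 mL
potassium phosphate buffer: V = C2·V2/C1 = 13.4 mM × 719 mL ÷ 1000 mM = 9.63 mL
sodium carbonate: 0.497% w/v = 4.97 g/L → 4.97 × 0.719 L = 3.57 g
thiamine: C1V1 = C2V2 → 1.15 µg/mL × 719 mL ÷ 355 µg/mL = 2.33 mL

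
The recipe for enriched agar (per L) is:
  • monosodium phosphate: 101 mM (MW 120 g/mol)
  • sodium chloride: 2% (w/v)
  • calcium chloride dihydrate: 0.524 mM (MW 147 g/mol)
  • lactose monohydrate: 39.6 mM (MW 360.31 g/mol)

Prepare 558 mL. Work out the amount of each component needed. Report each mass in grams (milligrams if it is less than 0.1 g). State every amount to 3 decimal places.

Scale factor relative to 1 L: 0.558.
monosodium phosphate: 101 mmol/L × 120 g/mol × 0.558 L ÷ 1000 = 6.763 g
sodium chloride: 2% w/v = 20 g/L → 20 × 0.558 L = 11.160 g
calcium chloride dihydrate: 0.524 mmol/L × 147 mg/mmol × 0.558 L = 42.982 mg
lactose monohydrate: 39.6 mmol/L × 360.31 g/mol × 0.558 L ÷ 1000 = 7.962 g

monosodium phosphate 6.763 g; sodium chloride 11.160 g; calcium chloride dihydrate 42.982 mg; lactose monohydrate 7.962 g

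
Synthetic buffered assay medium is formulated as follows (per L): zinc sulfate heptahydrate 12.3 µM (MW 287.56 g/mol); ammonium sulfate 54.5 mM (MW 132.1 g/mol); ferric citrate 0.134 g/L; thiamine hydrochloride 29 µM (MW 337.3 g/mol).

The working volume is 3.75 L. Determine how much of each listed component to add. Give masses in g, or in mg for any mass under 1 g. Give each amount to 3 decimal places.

Working volume: 3.75 L.
zinc sulfate heptahydrate: 12.3 µmol/L × 287.56 g/mol × 3.75 L ÷ 1000 = 13.264 mg
ammonium sulfate: 54.5 mmol/L × 132.1 g/mol × 3.75 L ÷ 1000 = 26.998 g
ferric citrate: 0.134 g/L × 3.75 L = 0.5025 g = 502.500 mg
thiamine hydrochloride: 29 µmol/L × 337.3 g/mol × 3.75 L ÷ 1000 = 36.681 mg

zinc sulfate heptahydrate 13.264 mg; ammonium sulfate 26.998 g; ferric citrate 502.500 mg; thiamine hydrochloride 36.681 mg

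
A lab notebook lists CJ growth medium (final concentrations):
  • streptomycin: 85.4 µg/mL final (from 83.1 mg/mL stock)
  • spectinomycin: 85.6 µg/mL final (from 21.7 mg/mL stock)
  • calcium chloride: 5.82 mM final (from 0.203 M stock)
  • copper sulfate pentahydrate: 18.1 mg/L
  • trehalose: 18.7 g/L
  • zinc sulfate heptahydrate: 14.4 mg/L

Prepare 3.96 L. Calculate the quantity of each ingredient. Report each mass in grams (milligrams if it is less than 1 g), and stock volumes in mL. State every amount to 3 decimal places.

Working volume: 3.96 L.
streptomycin: C1V1 = C2V2 → 85.4 µg/mL × 3960 mL ÷ 83100 µg/mL = 4.070 mL
spectinomycin: dilute stock: 85.6 µg/mL × 3960 mL ÷ 21700 µg/mL = 15.621 mL
calcium chloride: dilute stock: 5.82 mM × 3960 mL ÷ 203 mM = 113.533 mL
copper sulfate pentahydrate: 18.1 mg/L × 3.96 L = 71.676 mg
trehalose: 18.7 g/L × 3.96 L = 74.052 g
zinc sulfate heptahydrate: 14.4 mg/L × 3.96 L = 57.024 mg

streptomycin 4.070 mL; spectinomycin 15.621 mL; calcium chloride 113.533 mL; copper sulfate pentahydrate 71.676 mg; trehalose 74.052 g; zinc sulfate heptahydrate 57.024 mg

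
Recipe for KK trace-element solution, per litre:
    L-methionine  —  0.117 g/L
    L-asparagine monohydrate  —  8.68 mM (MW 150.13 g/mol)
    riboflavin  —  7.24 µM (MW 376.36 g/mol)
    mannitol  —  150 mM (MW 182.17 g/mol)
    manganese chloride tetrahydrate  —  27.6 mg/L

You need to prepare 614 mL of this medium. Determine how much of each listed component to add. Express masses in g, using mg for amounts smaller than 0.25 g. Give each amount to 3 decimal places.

Scale factor relative to 1 L: 0.614.
L-methionine: 0.117 g/L × 0.614 L = 0.071838 g = 71.838 mg
L-asparagine monohydrate: 8.68 mmol/L × 150.13 g/mol × 0.614 L ÷ 1000 = 0.800 g
riboflavin: 7.24 µmol/L × 376.36 g/mol × 0.614 L ÷ 1000 = 1.673 mg
mannitol: 150 mmol/L × 182.17 g/mol × 0.614 L ÷ 1000 = 16.778 g
manganese chloride tetrahydrate: 27.6 mg/L × 0.614 L = 16.946 mg

L-methionine 71.838 mg; L-asparagine monohydrate 0.800 g; riboflavin 1.673 mg; mannitol 16.778 g; manganese chloride tetrahydrate 16.946 mg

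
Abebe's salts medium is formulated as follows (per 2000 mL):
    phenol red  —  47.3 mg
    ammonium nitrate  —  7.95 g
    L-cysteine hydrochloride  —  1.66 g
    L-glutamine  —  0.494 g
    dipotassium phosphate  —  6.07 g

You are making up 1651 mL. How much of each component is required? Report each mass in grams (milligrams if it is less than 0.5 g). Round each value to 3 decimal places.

phenol red 39.046 mg; ammonium nitrate 6.563 g; L-cysteine hydrochloride 1.370 g; L-glutamine 407.797 mg; dipotassium phosphate 5.011 g

Ratio of target to recipe volume: 1651 / 2000 = 0.8255.
phenol red: 47.3 mg × (1651 mL / 2000 mL) = 39.046 mg
ammonium nitrate: 7.95 g × (1651 mL / 2000 mL) = 6.563 g
L-cysteine hydrochloride: 1.66 g × (1651 mL / 2000 mL) = 1.370 g
L-glutamine: 0.494 g × (1651 mL / 2000 mL) = 0.407797 g = 407.797 mg
dipotassium phosphate: 6.07 g × (1651 mL / 2000 mL) = 5.011 g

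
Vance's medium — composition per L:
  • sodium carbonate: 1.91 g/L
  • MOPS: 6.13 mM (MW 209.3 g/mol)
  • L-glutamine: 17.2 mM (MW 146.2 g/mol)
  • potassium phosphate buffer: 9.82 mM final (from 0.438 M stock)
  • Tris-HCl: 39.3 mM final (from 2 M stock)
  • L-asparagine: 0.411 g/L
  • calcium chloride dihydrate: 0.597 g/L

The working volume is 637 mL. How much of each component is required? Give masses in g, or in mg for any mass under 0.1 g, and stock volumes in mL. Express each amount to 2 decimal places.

Working volume: 637 mL = 0.637 L.
sodium carbonate: 1.91 g/L × 0.637 L = 1.22 g
MOPS: 6.13 mmol/L × 209.3 g/mol × 0.637 L ÷ 1000 = 0.82 g
L-glutamine: 17.2 mmol/L × 146.2 g/mol × 0.637 L ÷ 1000 = 1.60 g
potassium phosphate buffer: C1V1 = C2V2 → 9.82 mM × 637 mL ÷ 438 mM = 14.28 mL
Tris-HCl: dilute stock: 39.3 mM × 637 mL ÷ 2000 mM = 12.52 mL
L-asparagine: 0.411 g/L × 0.637 L = 0.26 g
calcium chloride dihydrate: 0.597 g/L × 0.637 L = 0.38 g

sodium carbonate 1.22 g; MOPS 0.82 g; L-glutamine 1.60 g; potassium phosphate buffer 14.28 mL; Tris-HCl 12.52 mL; L-asparagine 0.26 g; calcium chloride dihydrate 0.38 g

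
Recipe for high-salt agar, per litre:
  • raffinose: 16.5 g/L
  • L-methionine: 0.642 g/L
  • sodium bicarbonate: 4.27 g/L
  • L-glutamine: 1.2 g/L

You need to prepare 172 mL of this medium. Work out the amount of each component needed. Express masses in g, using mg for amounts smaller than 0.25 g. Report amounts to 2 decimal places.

Scale factor relative to 1 L: 0.172.
raffinose: 16.5 g/L × 0.172 L = 2.84 g
L-methionine: 0.642 g/L × 0.172 L = 0.110424 g = 110.42 mg
sodium bicarbonate: 4.27 g/L × 0.172 L = 0.73 g
L-glutamine: 1.2 g/L × 0.172 L = 0.2064 g = 206.40 mg

raffinose 2.84 g; L-methionine 110.42 mg; sodium bicarbonate 0.73 g; L-glutamine 206.40 mg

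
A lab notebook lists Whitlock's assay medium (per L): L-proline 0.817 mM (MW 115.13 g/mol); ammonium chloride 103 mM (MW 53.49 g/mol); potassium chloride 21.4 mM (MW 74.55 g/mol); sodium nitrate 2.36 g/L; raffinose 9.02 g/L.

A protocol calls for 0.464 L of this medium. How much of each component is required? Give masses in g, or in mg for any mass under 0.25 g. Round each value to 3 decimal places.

Scale factor relative to 1 L: 0.464.
L-proline: 0.817 mmol/L × 115.13 mg/mmol × 0.464 L = 43.644 mg
ammonium chloride: 103 mmol/L × 53.49 g/mol × 0.464 L ÷ 1000 = 2.556 g
potassium chloride: 21.4 mmol/L × 74.55 g/mol × 0.464 L ÷ 1000 = 0.740 g
sodium nitrate: 2.36 g/L × 0.464 L = 1.095 g
raffinose: 9.02 g/L × 0.464 L = 4.185 g

L-proline 43.644 mg; ammonium chloride 2.556 g; potassium chloride 0.740 g; sodium nitrate 1.095 g; raffinose 4.185 g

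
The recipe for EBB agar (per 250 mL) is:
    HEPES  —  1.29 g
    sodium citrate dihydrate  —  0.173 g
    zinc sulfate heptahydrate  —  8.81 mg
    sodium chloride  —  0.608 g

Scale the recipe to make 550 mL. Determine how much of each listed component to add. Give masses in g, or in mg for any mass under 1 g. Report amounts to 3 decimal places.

Scale factor = 550 mL / 250 mL = 2.2.
HEPES: 1.29 g × (550 mL / 250 mL) = 2.838 g
sodium citrate dihydrate: 0.173 g × (550 mL / 250 mL) = 0.3806 g = 380.600 mg
zinc sulfate heptahydrate: 8.81 mg × (550 mL / 250 mL) = 19.382 mg
sodium chloride: 0.608 g × (550 mL / 250 mL) = 1.338 g

HEPES 2.838 g; sodium citrate dihydrate 380.600 mg; zinc sulfate heptahydrate 19.382 mg; sodium chloride 1.338 g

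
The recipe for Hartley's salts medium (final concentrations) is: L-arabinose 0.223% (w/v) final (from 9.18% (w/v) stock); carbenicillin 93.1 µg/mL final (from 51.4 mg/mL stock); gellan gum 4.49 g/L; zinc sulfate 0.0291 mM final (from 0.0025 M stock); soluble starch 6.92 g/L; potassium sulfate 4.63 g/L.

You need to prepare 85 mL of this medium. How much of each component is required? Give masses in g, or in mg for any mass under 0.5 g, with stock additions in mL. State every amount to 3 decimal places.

Scale factor relative to 1 L: 0.085.
L-arabinose: V = C2·V2/C1 = 0.223% ÷ 9.18% × 85 mL = 2.065 mL
carbenicillin: dilute stock: 93.1 µg/mL × 85 mL ÷ 51400 µg/mL = 0.154 mL
gellan gum: 4.49 g/L × 0.085 L = 0.38165 g = 381.650 mg
zinc sulfate: C1V1 = C2V2 → 0.0291 mM × 85 mL ÷ 2.5 mM = 0.989 mL
soluble starch: 6.92 g/L × 0.085 L = 0.588 g
potassium sulfate: 4.63 g/L × 0.085 L = 0.39355 g = 393.550 mg

L-arabinose 2.065 mL; carbenicillin 0.154 mL; gellan gum 381.650 mg; zinc sulfate 0.989 mL; soluble starch 0.588 g; potassium sulfate 393.550 mg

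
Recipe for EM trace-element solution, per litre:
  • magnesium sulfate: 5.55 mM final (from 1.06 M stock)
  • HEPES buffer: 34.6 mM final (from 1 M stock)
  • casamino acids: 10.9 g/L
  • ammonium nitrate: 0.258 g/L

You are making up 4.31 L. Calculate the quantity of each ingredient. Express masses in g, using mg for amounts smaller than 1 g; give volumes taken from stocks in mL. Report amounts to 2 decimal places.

Working volume: 4.31 L.
magnesium sulfate: C1V1 = C2V2 → 5.55 mM × 4310 mL ÷ 1060 mM = 22.57 mL
HEPES buffer: V = C2·V2/C1 = 34.6 mM × 4310 mL ÷ 1000 mM = 149.13 mL
casamino acids: 10.9 g/L × 4.31 L = 46.98 g
ammonium nitrate: 0.258 g/L × 4.31 L = 1.11 g

magnesium sulfate 22.57 mL; HEPES buffer 149.13 mL; casamino acids 46.98 g; ammonium nitrate 1.11 g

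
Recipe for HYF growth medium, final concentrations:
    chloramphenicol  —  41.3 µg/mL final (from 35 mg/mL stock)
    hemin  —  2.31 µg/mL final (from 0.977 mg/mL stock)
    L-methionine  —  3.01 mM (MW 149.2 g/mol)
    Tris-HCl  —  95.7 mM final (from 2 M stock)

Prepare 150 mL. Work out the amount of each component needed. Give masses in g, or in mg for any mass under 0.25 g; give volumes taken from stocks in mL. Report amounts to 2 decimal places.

chloramphenicol 0.18 mL; hemin 0.35 mL; L-methionine 67.36 mg; Tris-HCl 7.18 mL

Scale factor relative to 1 L: 0.15.
chloramphenicol: dilute stock: 41.3 µg/mL × 150 mL ÷ 35000 µg/mL = 0.18 mL
hemin: dilute stock: 2.31 µg/mL × 150 mL ÷ 977 µg/mL = 0.35 mL
L-methionine: 3.01 mmol/L × 149.2 mg/mmol × 0.15 L = 67.36 mg
Tris-HCl: dilute stock: 95.7 mM × 150 mL ÷ 2000 mM = 7.18 mL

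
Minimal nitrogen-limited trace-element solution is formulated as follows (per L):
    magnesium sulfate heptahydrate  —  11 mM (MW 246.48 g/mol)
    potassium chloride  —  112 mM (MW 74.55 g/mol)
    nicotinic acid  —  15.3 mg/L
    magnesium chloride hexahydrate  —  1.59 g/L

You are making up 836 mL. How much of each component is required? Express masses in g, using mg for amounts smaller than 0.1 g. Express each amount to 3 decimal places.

magnesium sulfate heptahydrate 2.267 g; potassium chloride 6.980 g; nicotinic acid 12.791 mg; magnesium chloride hexahydrate 1.329 g

Scale factor relative to 1 L: 0.836.
magnesium sulfate heptahydrate: 11 mmol/L × 246.48 g/mol × 0.836 L ÷ 1000 = 2.267 g
potassium chloride: 112 mmol/L × 74.55 g/mol × 0.836 L ÷ 1000 = 6.980 g
nicotinic acid: 15.3 mg/L × 0.836 L = 12.791 mg
magnesium chloride hexahydrate: 1.59 g/L × 0.836 L = 1.329 g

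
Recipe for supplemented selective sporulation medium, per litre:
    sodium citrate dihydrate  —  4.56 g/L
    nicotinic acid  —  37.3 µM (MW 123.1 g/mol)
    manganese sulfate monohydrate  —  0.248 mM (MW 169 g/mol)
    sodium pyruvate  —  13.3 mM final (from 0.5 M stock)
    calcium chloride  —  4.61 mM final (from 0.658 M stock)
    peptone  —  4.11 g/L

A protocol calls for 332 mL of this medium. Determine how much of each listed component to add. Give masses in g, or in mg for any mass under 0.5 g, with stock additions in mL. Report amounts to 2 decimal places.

Working volume: 332 mL = 0.332 L.
sodium citrate dihydrate: 4.56 g/L × 0.332 L = 1.51 g
nicotinic acid: 37.3 µmol/L × 123.1 g/mol × 0.332 L ÷ 1000 = 1.52 mg
manganese sulfate monohydrate: 0.248 mmol/L × 169 mg/mmol × 0.332 L = 13.91 mg
sodium pyruvate: C1V1 = C2V2 → 13.3 mM × 332 mL ÷ 500 mM = 8.83 mL
calcium chloride: C1V1 = C2V2 → 4.61 mM × 332 mL ÷ 658 mM = 2.33 mL
peptone: 4.11 g/L × 0.332 L = 1.36 g

sodium citrate dihydrate 1.51 g; nicotinic acid 1.52 mg; manganese sulfate monohydrate 13.91 mg; sodium pyruvate 8.83 mL; calcium chloride 2.33 mL; peptone 1.36 g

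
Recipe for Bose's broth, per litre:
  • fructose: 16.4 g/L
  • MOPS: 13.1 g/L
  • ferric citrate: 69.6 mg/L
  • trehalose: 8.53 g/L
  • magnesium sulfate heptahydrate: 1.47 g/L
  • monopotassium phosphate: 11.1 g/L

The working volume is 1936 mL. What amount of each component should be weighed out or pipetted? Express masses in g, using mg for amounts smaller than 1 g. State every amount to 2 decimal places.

Working volume: 1936 mL = 1.936 L.
fructose: 16.4 g/L × 1.936 L = 31.75 g
MOPS: 13.1 g/L × 1.936 L = 25.36 g
ferric citrate: 69.6 mg/L × 1.936 L = 134.75 mg
trehalose: 8.53 g/L × 1.936 L = 16.51 g
magnesium sulfate heptahydrate: 1.47 g/L × 1.936 L = 2.85 g
monopotassium phosphate: 11.1 g/L × 1.936 L = 21.49 g

fructose 31.75 g; MOPS 25.36 g; ferric citrate 134.75 mg; trehalose 16.51 g; magnesium sulfate heptahydrate 2.85 g; monopotassium phosphate 21.49 g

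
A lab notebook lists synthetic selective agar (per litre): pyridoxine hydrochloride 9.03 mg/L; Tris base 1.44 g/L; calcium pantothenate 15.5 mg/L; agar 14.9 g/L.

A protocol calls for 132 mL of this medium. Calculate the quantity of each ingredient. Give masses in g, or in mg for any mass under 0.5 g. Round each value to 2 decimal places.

pyridoxine hydrochloride 1.19 mg; Tris base 190.08 mg; calcium pantothenate 2.05 mg; agar 1.97 g

Target volume = 132 mL = 0.132 L.
pyridoxine hydrochloride: 9.03 mg/L × 0.132 L = 1.19 mg
Tris base: 1.44 g/L × 0.132 L = 0.19008 g = 190.08 mg
calcium pantothenate: 15.5 mg/L × 0.132 L = 2.05 mg
agar: 14.9 g/L × 0.132 L = 1.97 g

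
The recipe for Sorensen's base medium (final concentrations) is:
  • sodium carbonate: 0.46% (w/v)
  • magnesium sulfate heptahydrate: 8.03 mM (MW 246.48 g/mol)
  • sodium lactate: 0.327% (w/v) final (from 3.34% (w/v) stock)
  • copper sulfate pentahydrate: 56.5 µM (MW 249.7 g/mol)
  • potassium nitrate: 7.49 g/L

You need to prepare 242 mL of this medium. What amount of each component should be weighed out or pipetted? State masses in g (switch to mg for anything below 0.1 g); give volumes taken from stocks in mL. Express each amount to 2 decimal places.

Target volume = 242 mL = 0.242 L.
sodium carbonate: 0.46 g per 100 mL × 242 mL ÷ 100 = 1.11 g
magnesium sulfate heptahydrate: 8.03 mmol/L × 246.48 g/mol × 0.242 L ÷ 1000 = 0.48 g
sodium lactate: C1V1 = C2V2 → 0.327% ÷ 3.34% × 242 mL = 23.69 mL
copper sulfate pentahydrate: 56.5 µmol/L × 249.7 g/mol × 0.242 L ÷ 1000 = 3.41 mg
potassium nitrate: 7.49 g/L × 0.242 L = 1.81 g

sodium carbonate 1.11 g; magnesium sulfate heptahydrate 0.48 g; sodium lactate 23.69 mL; copper sulfate pentahydrate 3.41 mg; potassium nitrate 1.81 g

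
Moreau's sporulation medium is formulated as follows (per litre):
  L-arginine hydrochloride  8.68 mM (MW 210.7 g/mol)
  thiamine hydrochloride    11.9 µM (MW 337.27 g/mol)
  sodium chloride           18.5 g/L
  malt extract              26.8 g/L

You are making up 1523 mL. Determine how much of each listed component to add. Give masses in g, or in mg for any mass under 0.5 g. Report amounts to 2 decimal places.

Working volume: 1523 mL = 1.523 L.
L-arginine hydrochloride: 8.68 mmol/L × 210.7 g/mol × 1.523 L ÷ 1000 = 2.79 g
thiamine hydrochloride: 11.9 µmol/L × 337.27 g/mol × 1.523 L ÷ 1000 = 6.11 mg
sodium chloride: 18.5 g/L × 1.523 L = 28.18 g
malt extract: 26.8 g/L × 1.523 L = 40.82 g

L-arginine hydrochloride 2.79 g; thiamine hydrochloride 6.11 mg; sodium chloride 28.18 g; malt extract 40.82 g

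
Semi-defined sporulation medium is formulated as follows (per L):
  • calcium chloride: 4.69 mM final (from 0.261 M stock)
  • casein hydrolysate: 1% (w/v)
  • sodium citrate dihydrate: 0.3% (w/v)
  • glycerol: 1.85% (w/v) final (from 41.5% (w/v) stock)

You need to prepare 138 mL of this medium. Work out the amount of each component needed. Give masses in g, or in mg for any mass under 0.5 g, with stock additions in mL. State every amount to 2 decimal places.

calcium chloride 2.48 mL; casein hydrolysate 1.38 g; sodium citrate dihydrate 414.00 mg; glycerol 6.15 mL

Working volume: 138 mL = 0.138 L.
calcium chloride: V = C2·V2/C1 = 4.69 mM × 138 mL ÷ 261 mM = 2.48 mL
casein hydrolysate: 1% w/v = 10 g/L → 10 × 0.138 L = 1.38 g
sodium citrate dihydrate: 0.3 g per 100 mL × 138 mL ÷ 100 = 0.414 g = 414.00 mg
glycerol: dilute stock: 1.85% ÷ 41.5% × 138 mL = 6.15 mL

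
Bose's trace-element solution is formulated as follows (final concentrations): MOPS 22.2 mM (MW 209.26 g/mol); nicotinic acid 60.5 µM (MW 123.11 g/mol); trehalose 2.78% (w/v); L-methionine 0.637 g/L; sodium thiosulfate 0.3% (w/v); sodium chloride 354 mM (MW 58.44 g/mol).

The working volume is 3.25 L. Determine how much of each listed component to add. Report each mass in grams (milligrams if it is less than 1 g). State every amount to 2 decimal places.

Scale factor relative to 1 L: 3.25.
MOPS: 22.2 mmol/L × 209.26 g/mol × 3.25 L ÷ 1000 = 15.10 g
nicotinic acid: 60.5 µmol/L × 123.11 g/mol × 3.25 L ÷ 1000 = 24.21 mg
trehalose: 2.78% w/v = 27.8 g/L → 27.8 × 3.25 L = 90.35 g
L-methionine: 0.637 g/L × 3.25 L = 2.07 g
sodium thiosulfate: 0.3 g per 100 mL × 3250 mL ÷ 100 = 9.75 g
sodium chloride: 354 mmol/L × 58.44 g/mol × 3.25 L ÷ 1000 = 67.24 g

MOPS 15.10 g; nicotinic acid 24.21 mg; trehalose 90.35 g; L-methionine 2.07 g; sodium thiosulfate 9.75 g; sodium chloride 67.24 g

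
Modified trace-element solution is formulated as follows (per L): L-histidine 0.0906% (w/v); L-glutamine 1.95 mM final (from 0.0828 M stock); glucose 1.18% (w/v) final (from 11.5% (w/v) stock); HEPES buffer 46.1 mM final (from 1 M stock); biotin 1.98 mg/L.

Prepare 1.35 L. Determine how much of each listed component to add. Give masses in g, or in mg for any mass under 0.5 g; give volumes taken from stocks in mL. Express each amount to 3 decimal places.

L-histidine 1.223 g; L-glutamine 31.793 mL; glucose 138.522 mL; HEPES buffer 62.235 mL; biotin 2.673 mg

Working volume: 1.35 L.
L-histidine: 0.0906% w/v = 0.906 g/L → 0.906 × 1.35 L = 1.223 g
L-glutamine: C1V1 = C2V2 → 1.95 mM × 1350 mL ÷ 82.8 mM = 31.793 mL
glucose: C1V1 = C2V2 → 1.18% ÷ 11.5% × 1350 mL = 138.522 mL
HEPES buffer: V = C2·V2/C1 = 46.1 mM × 1350 mL ÷ 1000 mM = 62.235 mL
biotin: 1.98 mg/L × 1.35 L = 2.673 mg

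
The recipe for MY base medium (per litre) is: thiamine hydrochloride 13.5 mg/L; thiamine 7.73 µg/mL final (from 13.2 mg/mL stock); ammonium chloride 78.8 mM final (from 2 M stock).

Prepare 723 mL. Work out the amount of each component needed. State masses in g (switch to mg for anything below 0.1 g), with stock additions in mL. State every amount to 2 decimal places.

thiamine hydrochloride 9.76 mg; thiamine 0.42 mL; ammonium chloride 28.49 mL

Scale factor relative to 1 L: 0.723.
thiamine hydrochloride: 13.5 mg/L × 0.723 L = 9.76 mg
thiamine: C1V1 = C2V2 → 7.73 µg/mL × 723 mL ÷ 13200 µg/mL = 0.42 mL
ammonium chloride: C1V1 = C2V2 → 78.8 mM × 723 mL ÷ 2000 mM = 28.49 mL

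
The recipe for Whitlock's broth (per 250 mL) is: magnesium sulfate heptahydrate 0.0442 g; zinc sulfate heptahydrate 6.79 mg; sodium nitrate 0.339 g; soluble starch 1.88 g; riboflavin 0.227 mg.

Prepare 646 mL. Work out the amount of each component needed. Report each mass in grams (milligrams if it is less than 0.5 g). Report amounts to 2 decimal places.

Ratio of target to recipe volume: 646 / 250 = 2.584.
magnesium sulfate heptahydrate: 0.0442 g × (646 mL / 250 mL) = 0.114213 g = 114.21 mg
zinc sulfate heptahydrate: 6.79 mg × (646 mL / 250 mL) = 17.55 mg
sodium nitrate: 0.339 g × (646 mL / 250 mL) = 0.88 g
soluble starch: 1.88 g × (646 mL / 250 mL) = 4.86 g
riboflavin: 0.227 mg × (646 mL / 250 mL) = 0.59 mg

magnesium sulfate heptahydrate 114.21 mg; zinc sulfate heptahydrate 17.55 mg; sodium nitrate 0.88 g; soluble starch 4.86 g; riboflavin 0.59 mg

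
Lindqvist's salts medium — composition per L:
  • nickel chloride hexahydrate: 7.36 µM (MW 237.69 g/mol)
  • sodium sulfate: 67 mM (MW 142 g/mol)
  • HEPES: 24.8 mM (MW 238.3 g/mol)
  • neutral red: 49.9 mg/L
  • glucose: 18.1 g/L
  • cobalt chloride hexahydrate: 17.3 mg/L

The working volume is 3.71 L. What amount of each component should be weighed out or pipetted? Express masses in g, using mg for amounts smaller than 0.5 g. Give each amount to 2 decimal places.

Working volume: 3.71 L.
nickel chloride hexahydrate: 7.36 µmol/L × 237.69 g/mol × 3.71 L ÷ 1000 = 6.49 mg
sodium sulfate: 67 mmol/L × 142 g/mol × 3.71 L ÷ 1000 = 35.30 g
HEPES: 24.8 mmol/L × 238.3 g/mol × 3.71 L ÷ 1000 = 21.93 g
neutral red: 49.9 mg/L × 3.71 L = 185.13 mg
glucose: 18.1 g/L × 3.71 L = 67.15 g
cobalt chloride hexahydrate: 17.3 mg/L × 3.71 L = 64.18 mg

nickel chloride hexahydrate 6.49 mg; sodium sulfate 35.30 g; HEPES 21.93 g; neutral red 185.13 mg; glucose 67.15 g; cobalt chloride hexahydrate 64.18 mg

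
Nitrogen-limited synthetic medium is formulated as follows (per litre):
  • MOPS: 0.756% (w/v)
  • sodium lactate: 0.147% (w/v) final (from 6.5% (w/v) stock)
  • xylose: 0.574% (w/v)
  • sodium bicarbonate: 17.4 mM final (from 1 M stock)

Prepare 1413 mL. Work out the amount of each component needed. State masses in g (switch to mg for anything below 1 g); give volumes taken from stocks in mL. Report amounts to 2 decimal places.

MOPS 10.68 g; sodium lactate 31.96 mL; xylose 8.11 g; sodium bicarbonate 24.59 mL

Scale factor relative to 1 L: 1.413.
MOPS: 0.756 g per 100 mL × 1413 mL ÷ 100 = 10.68 g
sodium lactate: V = C2·V2/C1 = 0.147% ÷ 6.5% × 1413 mL = 31.96 mL
xylose: 0.574% w/v = 5.74 g/L → 5.74 × 1.413 L = 8.11 g
sodium bicarbonate: dilute stock: 17.4 mM × 1413 mL ÷ 1000 mM = 24.59 mL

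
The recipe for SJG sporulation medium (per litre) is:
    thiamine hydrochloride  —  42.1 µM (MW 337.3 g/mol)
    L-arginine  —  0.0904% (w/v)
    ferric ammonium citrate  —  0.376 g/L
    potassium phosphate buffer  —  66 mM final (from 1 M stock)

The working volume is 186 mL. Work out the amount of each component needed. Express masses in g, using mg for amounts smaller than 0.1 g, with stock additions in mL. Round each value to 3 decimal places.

Working volume: 186 mL = 0.186 L.
thiamine hydrochloride: 42.1 µmol/L × 337.3 g/mol × 0.186 L ÷ 1000 = 2.641 mg
L-arginine: 0.0904 g per 100 mL × 186 mL ÷ 100 = 0.168 g
ferric ammonium citrate: 0.376 g/L × 0.186 L = 0.069936 g = 69.936 mg
potassium phosphate buffer: V = C2·V2/C1 = 66 mM × 186 mL ÷ 1000 mM = 12.276 mL

thiamine hydrochloride 2.641 mg; L-arginine 0.168 g; ferric ammonium citrate 69.936 mg; potassium phosphate buffer 12.276 mL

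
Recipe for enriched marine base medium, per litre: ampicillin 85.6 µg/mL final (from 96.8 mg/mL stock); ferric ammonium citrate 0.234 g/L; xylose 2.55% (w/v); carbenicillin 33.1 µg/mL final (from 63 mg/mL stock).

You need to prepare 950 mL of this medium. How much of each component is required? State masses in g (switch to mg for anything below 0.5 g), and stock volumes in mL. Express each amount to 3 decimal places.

Target volume = 950 mL = 0.95 L.
ampicillin: dilute stock: 85.6 µg/mL × 950 mL ÷ 96800 µg/mL = 0.840 mL
ferric ammonium citrate: 0.234 g/L × 0.95 L = 0.2223 g = 222.300 mg
xylose: 2.55% w/v = 25.5 g/L → 25.5 × 0.95 L = 24.225 g
carbenicillin: V = C2·V2/C1 = 33.1 µg/mL × 950 mL ÷ 63000 µg/mL = 0.499 mL

ampicillin 0.840 mL; ferric ammonium citrate 222.300 mg; xylose 24.225 g; carbenicillin 0.499 mL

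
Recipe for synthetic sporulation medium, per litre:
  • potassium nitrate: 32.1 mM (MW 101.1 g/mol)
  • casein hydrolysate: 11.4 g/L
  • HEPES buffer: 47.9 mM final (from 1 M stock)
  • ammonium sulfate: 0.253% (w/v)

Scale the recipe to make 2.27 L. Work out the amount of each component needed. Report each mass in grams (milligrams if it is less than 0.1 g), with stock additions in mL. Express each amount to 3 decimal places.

potassium nitrate 7.367 g; casein hydrolysate 25.878 g; HEPES buffer 108.733 mL; ammonium sulfate 5.743 g

Scale factor relative to 1 L: 2.27.
potassium nitrate: 32.1 mmol/L × 101.1 g/mol × 2.27 L ÷ 1000 = 7.367 g
casein hydrolysate: 11.4 g/L × 2.27 L = 25.878 g
HEPES buffer: dilute stock: 47.9 mM × 2270 mL ÷ 1000 mM = 108.733 mL
ammonium sulfate: 0.253 g per 100 mL × 2270 mL ÷ 100 = 5.743 g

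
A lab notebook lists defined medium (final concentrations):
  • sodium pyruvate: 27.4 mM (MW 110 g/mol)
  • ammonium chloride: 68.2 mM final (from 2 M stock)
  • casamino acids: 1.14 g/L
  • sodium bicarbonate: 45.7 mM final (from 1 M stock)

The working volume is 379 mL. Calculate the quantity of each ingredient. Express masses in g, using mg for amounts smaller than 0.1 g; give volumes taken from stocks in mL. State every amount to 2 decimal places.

sodium pyruvate 1.14 g; ammonium chloride 12.92 mL; casamino acids 0.43 g; sodium bicarbonate 17.32 mL

Scale factor relative to 1 L: 0.379.
sodium pyruvate: 27.4 mmol/L × 110 g/mol × 0.379 L ÷ 1000 = 1.14 g
ammonium chloride: dilute stock: 68.2 mM × 379 mL ÷ 2000 mM = 12.92 mL
casamino acids: 1.14 g/L × 0.379 L = 0.43 g
sodium bicarbonate: C1V1 = C2V2 → 45.7 mM × 379 mL ÷ 1000 mM = 17.32 mL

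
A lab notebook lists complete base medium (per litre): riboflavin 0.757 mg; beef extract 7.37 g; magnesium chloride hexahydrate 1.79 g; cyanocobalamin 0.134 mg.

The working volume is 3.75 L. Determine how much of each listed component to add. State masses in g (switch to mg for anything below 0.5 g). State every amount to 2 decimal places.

Scale factor = 3750 mL / 1000 mL = 3.75.
riboflavin: 0.757 mg × (3750 mL / 1000 mL) = 2.84 mg
beef extract: 7.37 g × (3750 mL / 1000 mL) = 27.64 g
magnesium chloride hexahydrate: 1.79 g × (3750 mL / 1000 mL) = 6.71 g
cyanocobalamin: 0.134 mg × (3750 mL / 1000 mL) = 0.50 mg

riboflavin 2.84 mg; beef extract 27.64 g; magnesium chloride hexahydrate 6.71 g; cyanocobalamin 0.50 mg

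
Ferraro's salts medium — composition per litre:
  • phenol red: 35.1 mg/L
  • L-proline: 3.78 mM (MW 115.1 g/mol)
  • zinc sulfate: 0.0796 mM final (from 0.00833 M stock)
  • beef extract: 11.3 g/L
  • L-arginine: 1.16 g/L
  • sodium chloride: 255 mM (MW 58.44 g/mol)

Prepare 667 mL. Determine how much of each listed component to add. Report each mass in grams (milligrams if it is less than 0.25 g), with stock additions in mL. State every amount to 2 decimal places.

phenol red 23.41 mg; L-proline 0.29 g; zinc sulfate 6.37 mL; beef extract 7.54 g; L-arginine 0.77 g; sodium chloride 9.94 g

Target volume = 667 mL = 0.667 L.
phenol red: 35.1 mg/L × 0.667 L = 23.41 mg
L-proline: 3.78 mmol/L × 115.1 g/mol × 0.667 L ÷ 1000 = 0.29 g
zinc sulfate: V = C2·V2/C1 = 0.0796 mM × 667 mL ÷ 8.33 mM = 6.37 mL
beef extract: 11.3 g/L × 0.667 L = 7.54 g
L-arginine: 1.16 g/L × 0.667 L = 0.77 g
sodium chloride: 255 mmol/L × 58.44 g/mol × 0.667 L ÷ 1000 = 9.94 g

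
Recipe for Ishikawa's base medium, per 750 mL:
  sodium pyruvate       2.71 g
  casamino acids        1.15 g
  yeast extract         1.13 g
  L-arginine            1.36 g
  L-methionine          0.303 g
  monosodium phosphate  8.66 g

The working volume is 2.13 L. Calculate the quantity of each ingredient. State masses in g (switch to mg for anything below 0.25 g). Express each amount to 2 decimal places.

sodium pyruvate 7.70 g; casamino acids 3.27 g; yeast extract 3.21 g; L-arginine 3.86 g; L-methionine 0.86 g; monosodium phosphate 24.59 g

Scale factor = 2130 mL / 750 mL = 2.84.
sodium pyruvate: 2.71 g × (2130 mL / 750 mL) = 7.70 g
casamino acids: 1.15 g × (2130 mL / 750 mL) = 3.27 g
yeast extract: 1.13 g × (2130 mL / 750 mL) = 3.21 g
L-arginine: 1.36 g × (2130 mL / 750 mL) = 3.86 g
L-methionine: 0.303 g × (2130 mL / 750 mL) = 0.86 g
monosodium phosphate: 8.66 g × (2130 mL / 750 mL) = 24.59 g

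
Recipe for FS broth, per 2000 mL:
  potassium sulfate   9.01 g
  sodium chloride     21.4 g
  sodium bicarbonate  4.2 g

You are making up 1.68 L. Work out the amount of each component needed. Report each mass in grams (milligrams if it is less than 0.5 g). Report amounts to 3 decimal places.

Scale factor = 1680 mL / 2000 mL = 0.84.
potassium sulfate: 9.01 g × (1680 mL / 2000 mL) = 7.568 g
sodium chloride: 21.4 g × (1680 mL / 2000 mL) = 17.976 g
sodium bicarbonate: 4.2 g × (1680 mL / 2000 mL) = 3.528 g

potassium sulfate 7.568 g; sodium chloride 17.976 g; sodium bicarbonate 3.528 g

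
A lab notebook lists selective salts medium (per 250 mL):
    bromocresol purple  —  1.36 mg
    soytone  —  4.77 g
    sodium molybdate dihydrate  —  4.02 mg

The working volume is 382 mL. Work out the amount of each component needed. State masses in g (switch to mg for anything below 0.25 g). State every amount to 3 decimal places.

bromocresol purple 2.078 mg; soytone 7.289 g; sodium molybdate dihydrate 6.143 mg

Scale factor = 382 mL / 250 mL = 1.528.
bromocresol purple: 1.36 mg × (382 mL / 250 mL) = 2.078 mg
soytone: 4.77 g × (382 mL / 250 mL) = 7.289 g
sodium molybdate dihydrate: 4.02 mg × (382 mL / 250 mL) = 6.143 mg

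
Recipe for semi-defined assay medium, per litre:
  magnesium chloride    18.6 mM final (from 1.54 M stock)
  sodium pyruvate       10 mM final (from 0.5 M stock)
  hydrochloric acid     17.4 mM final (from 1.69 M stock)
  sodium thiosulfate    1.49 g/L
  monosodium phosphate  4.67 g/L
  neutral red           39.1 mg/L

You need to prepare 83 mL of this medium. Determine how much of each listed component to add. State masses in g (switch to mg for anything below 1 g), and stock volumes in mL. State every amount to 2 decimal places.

Scale factor relative to 1 L: 0.083.
magnesium chloride: V = C2·V2/C1 = 18.6 mM × 83 mL ÷ 1540 mM = 1.00 mL
sodium pyruvate: C1V1 = C2V2 → 10 mM × 83 mL ÷ 500 mM = 1.66 mL
hydrochloric acid: dilute stock: 17.4 mM × 83 mL ÷ 1690 mM = 0.85 mL
sodium thiosulfate: 1.49 g/L × 0.083 L = 0.12367 g = 123.67 mg
monosodium phosphate: 4.67 g/L × 0.083 L = 0.38761 g = 387.61 mg
neutral red: 39.1 mg/L × 0.083 L = 3.25 mg

magnesium chloride 1.00 mL; sodium pyruvate 1.66 mL; hydrochloric acid 0.85 mL; sodium thiosulfate 123.67 mg; monosodium phosphate 387.61 mg; neutral red 3.25 mg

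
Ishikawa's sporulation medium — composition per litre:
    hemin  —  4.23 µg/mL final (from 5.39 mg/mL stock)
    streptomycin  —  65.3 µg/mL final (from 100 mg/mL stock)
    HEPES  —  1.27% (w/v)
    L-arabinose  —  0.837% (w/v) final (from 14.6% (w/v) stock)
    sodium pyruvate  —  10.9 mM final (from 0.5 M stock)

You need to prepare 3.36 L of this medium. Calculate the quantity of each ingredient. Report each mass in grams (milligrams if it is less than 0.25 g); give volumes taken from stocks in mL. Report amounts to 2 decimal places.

Working volume: 3.36 L.
hemin: dilute stock: 4.23 µg/mL × 3360 mL ÷ 5390 µg/mL = 2.64 mL
streptomycin: V = C2·V2/C1 = 65.3 µg/mL × 3360 mL ÷ 100000 µg/mL = 2.19 mL
HEPES: 1.27% w/v = 12.7 g/L → 12.7 × 3.36 L = 42.67 g
L-arabinose: V = C2·V2/C1 = 0.837% ÷ 14.6% × 3360 mL = 192.62 mL
sodium pyruvate: V = C2·V2/C1 = 10.9 mM × 3360 mL ÷ 500 mM = 73.25 mL

hemin 2.64 mL; streptomycin 2.19 mL; HEPES 42.67 g; L-arabinose 192.62 mL; sodium pyruvate 73.25 mL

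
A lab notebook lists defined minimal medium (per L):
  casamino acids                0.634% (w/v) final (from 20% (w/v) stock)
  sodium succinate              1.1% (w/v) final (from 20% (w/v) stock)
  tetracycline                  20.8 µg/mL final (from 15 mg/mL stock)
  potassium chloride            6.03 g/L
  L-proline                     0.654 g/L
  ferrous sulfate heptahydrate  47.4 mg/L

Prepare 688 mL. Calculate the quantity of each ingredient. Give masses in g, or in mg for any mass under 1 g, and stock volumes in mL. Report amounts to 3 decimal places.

Scale factor relative to 1 L: 0.688.
casamino acids: V = C2·V2/C1 = 0.634% ÷ 20% × 688 mL = 21.810 mL
sodium succinate: dilute stock: 1.1% ÷ 20% × 688 mL = 37.840 mL
tetracycline: C1V1 = C2V2 → 20.8 µg/mL × 688 mL ÷ 15000 µg/mL = 0.954 mL
potassium chloride: 6.03 g/L × 0.688 L = 4.149 g
L-proline: 0.654 g/L × 0.688 L = 0.449952 g = 449.952 mg
ferrous sulfate heptahydrate: 47.4 mg/L × 0.688 L = 32.611 mg

casamino acids 21.810 mL; sodium succinate 37.840 mL; tetracycline 0.954 mL; potassium chloride 4.149 g; L-proline 449.952 mg; ferrous sulfate heptahydrate 32.611 mg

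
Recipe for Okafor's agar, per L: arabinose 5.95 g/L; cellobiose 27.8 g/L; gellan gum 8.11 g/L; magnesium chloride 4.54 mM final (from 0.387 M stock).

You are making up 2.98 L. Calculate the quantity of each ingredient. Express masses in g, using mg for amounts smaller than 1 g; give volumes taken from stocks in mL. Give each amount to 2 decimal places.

Working volume: 2.98 L.
arabinose: 5.95 g/L × 2.98 L = 17.73 g
cellobiose: 27.8 g/L × 2.98 L = 82.84 g
gellan gum: 8.11 g/L × 2.98 L = 24.17 g
magnesium chloride: V = C2·V2/C1 = 4.54 mM × 2980 mL ÷ 387 mM = 34.96 mL

arabinose 17.73 g; cellobiose 82.84 g; gellan gum 24.17 g; magnesium chloride 34.96 mL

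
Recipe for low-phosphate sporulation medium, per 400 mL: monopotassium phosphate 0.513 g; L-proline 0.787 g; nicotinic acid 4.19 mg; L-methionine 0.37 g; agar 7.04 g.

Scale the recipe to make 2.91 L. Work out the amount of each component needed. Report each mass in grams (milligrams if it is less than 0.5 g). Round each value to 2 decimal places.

monopotassium phosphate 3.73 g; L-proline 5.73 g; nicotinic acid 30.48 mg; L-methionine 2.69 g; agar 51.22 g

Scale factor = 2910 mL / 400 mL = 7.275.
monopotassium phosphate: 0.513 g × (2910 mL / 400 mL) = 3.73 g
L-proline: 0.787 g × (2910 mL / 400 mL) = 5.73 g
nicotinic acid: 4.19 mg × (2910 mL / 400 mL) = 30.48 mg
L-methionine: 0.37 g × (2910 mL / 400 mL) = 2.69 g
agar: 7.04 g × (2910 mL / 400 mL) = 51.22 g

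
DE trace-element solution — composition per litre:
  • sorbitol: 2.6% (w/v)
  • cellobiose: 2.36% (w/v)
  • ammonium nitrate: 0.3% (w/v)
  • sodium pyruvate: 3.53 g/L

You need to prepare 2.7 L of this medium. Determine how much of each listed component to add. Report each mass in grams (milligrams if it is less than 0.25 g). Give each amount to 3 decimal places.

Scale factor relative to 1 L: 2.7.
sorbitol: 2.6% w/v = 26 g/L → 26 × 2.7 L = 70.200 g
cellobiose: 2.36 g per 100 mL × 2700 mL ÷ 100 = 63.720 g
ammonium nitrate: 0.3% w/v = 3 g/L → 3 × 2.7 L = 8.100 g
sodium pyruvate: 3.53 g/L × 2.7 L = 9.531 g

sorbitol 70.200 g; cellobiose 63.720 g; ammonium nitrate 8.100 g; sodium pyruvate 9.531 g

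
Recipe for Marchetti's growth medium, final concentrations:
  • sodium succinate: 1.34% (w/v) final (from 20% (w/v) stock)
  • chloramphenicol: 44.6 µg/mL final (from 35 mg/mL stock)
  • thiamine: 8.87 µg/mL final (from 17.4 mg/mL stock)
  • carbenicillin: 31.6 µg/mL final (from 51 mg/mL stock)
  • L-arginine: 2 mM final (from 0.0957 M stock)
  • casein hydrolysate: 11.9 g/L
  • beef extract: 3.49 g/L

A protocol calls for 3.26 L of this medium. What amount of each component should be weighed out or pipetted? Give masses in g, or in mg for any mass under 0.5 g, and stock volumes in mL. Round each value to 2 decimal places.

sodium succinate 218.42 mL; chloramphenicol 4.15 mL; thiamine 1.66 mL; carbenicillin 2.02 mL; L-arginine 68.13 mL; casein hydrolysate 38.79 g; beef extract 11.38 g

Scale factor relative to 1 L: 3.26.
sodium succinate: C1V1 = C2V2 → 1.34% ÷ 20% × 3260 mL = 218.42 mL
chloramphenicol: dilute stock: 44.6 µg/mL × 3260 mL ÷ 35000 µg/mL = 4.15 mL
thiamine: C1V1 = C2V2 → 8.87 µg/mL × 3260 mL ÷ 17400 µg/mL = 1.66 mL
carbenicillin: C1V1 = C2V2 → 31.6 µg/mL × 3260 mL ÷ 51000 µg/mL = 2.02 mL
L-arginine: V = C2·V2/C1 = 2 mM × 3260 mL ÷ 95.7 mM = 68.13 mL
casein hydrolysate: 11.9 g/L × 3.26 L = 38.79 g
beef extract: 3.49 g/L × 3.26 L = 11.38 g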